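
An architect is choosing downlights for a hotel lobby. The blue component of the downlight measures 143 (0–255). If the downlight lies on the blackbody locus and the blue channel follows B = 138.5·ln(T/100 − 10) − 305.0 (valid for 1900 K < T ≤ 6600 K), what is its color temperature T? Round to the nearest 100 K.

3500 K

ln(t − 10) = (143 + 305.0) / 138.5 = 3.2347.
t − 10 = e^3.2347 = 25.398, so t = 35.398.
T = 100·t = 3540 K → 3500 K to the nearest 100 K.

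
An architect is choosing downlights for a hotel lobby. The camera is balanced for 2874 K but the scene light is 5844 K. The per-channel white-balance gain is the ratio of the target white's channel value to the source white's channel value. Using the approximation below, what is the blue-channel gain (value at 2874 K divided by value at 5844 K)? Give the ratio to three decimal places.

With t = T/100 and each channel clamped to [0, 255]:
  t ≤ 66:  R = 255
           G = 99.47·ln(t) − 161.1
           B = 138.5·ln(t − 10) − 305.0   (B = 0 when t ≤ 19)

At 5844 K (t = 58.44):
  B = 138.5·ln(58.44 − 10) − 305.0 = 138.5·ln 48.44 − 305.0 = 138.5·3.8803 − 305.0 = 232.425.
At 2874 K (t = 28.74):
  B = 138.5·ln(28.74 − 10) − 305.0 = 138.5·ln 18.74 − 305.0 = 138.5·2.9307 − 305.0 = 100.896.
Gain = 100.896 / 232.425 = 0.4341 → 0.434.

0.434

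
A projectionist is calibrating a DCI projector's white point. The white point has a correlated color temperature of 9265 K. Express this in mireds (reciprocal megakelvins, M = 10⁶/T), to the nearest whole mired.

M = 10⁶ / 9265 = 107.933 → 108 mireds.

108 mireds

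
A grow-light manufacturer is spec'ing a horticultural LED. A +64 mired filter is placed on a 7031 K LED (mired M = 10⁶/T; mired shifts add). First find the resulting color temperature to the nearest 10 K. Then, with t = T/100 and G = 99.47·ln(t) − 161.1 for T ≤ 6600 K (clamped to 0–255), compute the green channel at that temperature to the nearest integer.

225

M_in = 10⁶/7031 = 142.23; M_out = 142.23 + (+64) = 206.23.
T_out = 10⁶/206.23 = 4849.0 K → 4850 K; t = 48.5.
G = 99.47·ln 48.5 − 161.1 = 99.47·3.8816 − 161.1 = 224.999.
Rounded: 225.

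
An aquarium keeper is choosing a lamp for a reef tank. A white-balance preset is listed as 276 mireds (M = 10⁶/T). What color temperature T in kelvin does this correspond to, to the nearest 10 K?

T = 10⁶ / 276 = 3623.19 K → 3620 K.

3620 K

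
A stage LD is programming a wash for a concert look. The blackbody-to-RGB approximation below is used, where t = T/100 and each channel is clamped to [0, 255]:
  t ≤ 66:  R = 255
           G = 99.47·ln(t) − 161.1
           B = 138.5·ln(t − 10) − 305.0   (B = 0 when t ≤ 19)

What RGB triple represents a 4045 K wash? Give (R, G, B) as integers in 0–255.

t = 4045/100 = 40.45; the t ≤ 66 branch applies.
R = 255 by definition for t ≤ 66.
G = 99.47·ln 40.45 − 161.1 = 99.47·3.7001 − 161.1 = 206.946.
B = 138.5·ln(40.45 − 10) − 305.0 = 138.5·ln 30.45 − 305.0 = 138.5·3.4161 − 305.0 = 168.128.
Rounded: (255, 207, 168).

(255, 207, 168)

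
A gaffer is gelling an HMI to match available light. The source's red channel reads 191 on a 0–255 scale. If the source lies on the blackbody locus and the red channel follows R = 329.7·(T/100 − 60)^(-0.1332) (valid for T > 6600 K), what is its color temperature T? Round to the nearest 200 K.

(t − 60)^(-0.1332) = 191/329.7 = 0.57931.
t − 60 = 0.57931^(1/-0.1332) = 0.57931^(-7.508) = 60.245, so t = 120.245.
T = 100·t = 12025 K → 12000 K to the nearest 200 K.

12000 K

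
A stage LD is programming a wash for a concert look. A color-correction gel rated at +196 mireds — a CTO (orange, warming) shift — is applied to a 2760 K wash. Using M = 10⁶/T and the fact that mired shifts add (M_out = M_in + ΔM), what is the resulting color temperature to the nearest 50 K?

1800 K

M_in = 10⁶/2760 = 362.32 mireds.
M_out = 362.32 + (+196) = 558.32 mireds.
T_out = 10⁶/558.32 = 1791.1 K → 1800 K.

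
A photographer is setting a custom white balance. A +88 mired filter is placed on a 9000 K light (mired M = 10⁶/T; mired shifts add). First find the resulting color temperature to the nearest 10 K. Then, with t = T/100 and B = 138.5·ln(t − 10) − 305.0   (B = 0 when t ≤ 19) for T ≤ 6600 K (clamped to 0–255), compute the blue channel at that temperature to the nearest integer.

207

M_in = 10⁶/9000 = 111.11; M_out = 111.11 + (+88) = 199.11.
T_out = 10⁶/199.11 = 5022.3 K → 5020 K; t = 50.2.
B = 138.5·ln(50.2 − 10) − 305.0 = 138.5·ln 40.2 − 305.0 = 138.5·3.6939 − 305.0 = 206.601.
Rounded: 207.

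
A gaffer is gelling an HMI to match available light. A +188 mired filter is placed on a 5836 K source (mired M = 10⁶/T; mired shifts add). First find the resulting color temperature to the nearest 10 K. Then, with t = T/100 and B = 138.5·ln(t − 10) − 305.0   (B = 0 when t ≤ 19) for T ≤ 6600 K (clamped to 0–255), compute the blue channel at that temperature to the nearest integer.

M_in = 10⁶/5836 = 171.35; M_out = 171.35 + (+188) = 359.35.
T_out = 10⁶/359.35 = 2782.8 K → 2780 K; t = 27.8.
B = 138.5·ln(27.8 − 10) − 305.0 = 138.5·ln 17.8 − 305.0 = 138.5·2.8792 − 305.0 = 93.769.
Rounded: 94.

94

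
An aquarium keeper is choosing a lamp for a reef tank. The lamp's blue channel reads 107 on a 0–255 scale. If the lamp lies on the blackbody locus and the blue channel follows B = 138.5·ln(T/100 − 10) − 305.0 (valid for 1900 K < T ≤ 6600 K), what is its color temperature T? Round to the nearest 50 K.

ln(t − 10) = (107 + 305.0) / 138.5 = 2.9747.
t − 10 = e^2.9747 = 19.584, so t = 29.584.
T = 100·t = 2958 K → 2950 K to the nearest 50 K.

2950 K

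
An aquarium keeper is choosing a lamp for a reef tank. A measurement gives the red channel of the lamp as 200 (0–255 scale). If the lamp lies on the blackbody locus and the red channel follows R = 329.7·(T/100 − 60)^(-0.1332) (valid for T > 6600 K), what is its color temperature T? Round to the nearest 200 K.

10200 K

(t − 60)^(-0.1332) = 200/329.7 = 0.60661.
t − 60 = 0.60661^(1/-0.1332) = 0.60661^(-7.508) = 42.638, so t = 102.638.
T = 100·t = 10264 K → 10200 K to the nearest 200 K.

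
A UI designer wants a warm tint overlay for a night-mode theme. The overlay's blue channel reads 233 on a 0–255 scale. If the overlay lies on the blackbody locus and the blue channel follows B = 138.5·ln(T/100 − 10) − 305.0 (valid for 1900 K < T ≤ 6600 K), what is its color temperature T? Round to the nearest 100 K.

ln(t − 10) = (233 + 305.0) / 138.5 = 3.8845.
t − 10 = e^3.8845 = 48.641, so t = 58.641.
T = 100·t = 5864 K → 5900 K to the nearest 100 K.

5900 K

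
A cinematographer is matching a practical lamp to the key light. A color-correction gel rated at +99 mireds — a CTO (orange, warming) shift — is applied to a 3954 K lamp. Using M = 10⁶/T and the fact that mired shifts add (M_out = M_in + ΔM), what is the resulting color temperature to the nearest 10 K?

M_in = 10⁶/3954 = 252.91 mireds.
M_out = 252.91 + (+99) = 351.91 mireds.
T_out = 10⁶/351.91 = 2841.6 K → 2840 K.

2840 K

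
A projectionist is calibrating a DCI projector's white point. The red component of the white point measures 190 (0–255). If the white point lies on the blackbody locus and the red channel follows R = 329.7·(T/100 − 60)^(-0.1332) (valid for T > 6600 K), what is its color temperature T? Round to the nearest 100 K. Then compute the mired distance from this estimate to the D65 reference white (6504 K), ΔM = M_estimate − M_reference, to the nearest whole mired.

-72 mireds

(t − 60)^(-0.1332) = 190/329.7 = 0.57628.
t − 60 = 0.57628^(1/-0.1332) = 0.57628^(-7.508) = 62.667, so t = 122.667.
T = 100·t = 12267 K → 12300 K to the nearest 100 K.
M_estimate = 10⁶/12300 = 81.30; M_reference = 10⁶/6504 = 153.75.
ΔM = 81.30 − 153.75 = -72.45 → -72 mireds.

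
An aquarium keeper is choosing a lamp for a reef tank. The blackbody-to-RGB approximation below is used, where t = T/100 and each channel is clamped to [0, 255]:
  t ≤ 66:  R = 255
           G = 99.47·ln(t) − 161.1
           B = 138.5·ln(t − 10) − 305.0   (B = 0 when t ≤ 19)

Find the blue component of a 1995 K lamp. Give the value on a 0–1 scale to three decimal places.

t = 1995/100 = 19.95; the t ≤ 66 branch applies.
B = 138.5·ln(19.95 − 10) − 305.0 = 138.5·ln 9.95 − 305.0 = 138.5·2.2976 − 305.0 = 13.214.
On a 0–1 scale: 13.214/255 = 0.0518 → 0.052.

0.052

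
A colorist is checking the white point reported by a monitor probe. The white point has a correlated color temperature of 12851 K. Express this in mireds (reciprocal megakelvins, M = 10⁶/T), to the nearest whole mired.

78 mireds

M = 10⁶ / 12851 = 77.815 → 78 mireds.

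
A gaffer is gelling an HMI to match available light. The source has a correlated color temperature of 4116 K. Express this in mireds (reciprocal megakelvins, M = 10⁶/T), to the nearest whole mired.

M = 10⁶ / 4116 = 242.954 → 243 mireds.

243 mireds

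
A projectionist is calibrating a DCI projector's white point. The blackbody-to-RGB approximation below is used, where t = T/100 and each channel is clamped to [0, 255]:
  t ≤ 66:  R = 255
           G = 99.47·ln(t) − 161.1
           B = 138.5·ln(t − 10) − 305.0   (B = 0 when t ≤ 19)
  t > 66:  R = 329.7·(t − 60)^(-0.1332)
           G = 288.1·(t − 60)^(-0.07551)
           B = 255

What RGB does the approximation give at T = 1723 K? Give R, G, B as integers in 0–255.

t = 1723/100 = 17.23; the t ≤ 66 branch applies.
R = 255 by definition for t ≤ 66.
G = 99.47·ln 17.23 − 161.1 = 99.47·2.8467 − 161.1 = 122.056.
t = 17.23 ≤ 19, so B = 0.
Rounded: (255, 122, 0).

R=255, G=122, B=0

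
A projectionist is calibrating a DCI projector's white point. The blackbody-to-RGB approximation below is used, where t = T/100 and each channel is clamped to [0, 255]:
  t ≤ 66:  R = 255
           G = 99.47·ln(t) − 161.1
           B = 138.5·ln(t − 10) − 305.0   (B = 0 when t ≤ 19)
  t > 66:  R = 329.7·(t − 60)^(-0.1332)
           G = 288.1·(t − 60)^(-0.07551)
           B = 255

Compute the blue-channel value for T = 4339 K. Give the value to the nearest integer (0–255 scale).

181

t = 4339/100 = 43.39; the t ≤ 66 branch applies.
B = 138.5·ln(43.39 − 10) − 305.0 = 138.5·ln 33.39 − 305.0 = 138.5·3.5083 − 305.0 = 180.894.
Rounded: 181.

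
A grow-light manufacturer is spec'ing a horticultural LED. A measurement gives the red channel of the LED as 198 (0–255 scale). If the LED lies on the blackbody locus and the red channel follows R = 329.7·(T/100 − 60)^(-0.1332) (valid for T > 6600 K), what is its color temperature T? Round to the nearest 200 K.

(t − 60)^(-0.1332) = 198/329.7 = 0.60055.
t − 60 = 0.60055^(1/-0.1332) = 0.60055^(-7.508) = 45.980, so t = 105.980.
T = 100·t = 10598 K → 10600 K to the nearest 200 K.

10600 K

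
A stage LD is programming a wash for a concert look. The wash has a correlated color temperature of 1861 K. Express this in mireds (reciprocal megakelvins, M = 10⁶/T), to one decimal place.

537.3 mireds

M = 10⁶ / 1861 = 537.346 → 537.3 mireds.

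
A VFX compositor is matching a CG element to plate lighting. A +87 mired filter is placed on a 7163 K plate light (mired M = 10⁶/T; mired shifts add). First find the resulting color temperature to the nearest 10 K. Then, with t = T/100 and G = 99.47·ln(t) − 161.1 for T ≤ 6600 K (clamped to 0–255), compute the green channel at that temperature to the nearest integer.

216

M_in = 10⁶/7163 = 139.61; M_out = 139.61 + (+87) = 226.61.
T_out = 10⁶/226.61 = 4412.9 K → 4410 K; t = 44.1.
G = 99.47·ln 44.1 − 161.1 = 99.47·3.7865 − 161.1 = 215.539.
Rounded: 216.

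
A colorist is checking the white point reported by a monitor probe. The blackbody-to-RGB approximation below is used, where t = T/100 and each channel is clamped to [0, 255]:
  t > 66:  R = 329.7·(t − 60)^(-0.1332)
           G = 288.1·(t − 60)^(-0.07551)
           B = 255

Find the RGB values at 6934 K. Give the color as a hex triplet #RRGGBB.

t = 6934/100 = 69.34; the t > 66 branch applies.
R = 329.7·(69.34 − 60)^(-0.1332) = 329.7·9.34^(-0.1332) = 329.7·0.74259 = 244.832.
G = 288.1·(69.34 − 60)^(-0.07551) = 288.1·9.34^(-0.07551) = 288.1·0.84475 = 243.373.
B = 255 by definition for t > 66.
Rounded: (245, 243, 255).
In hex: #F5F3FF.

#F5F3FF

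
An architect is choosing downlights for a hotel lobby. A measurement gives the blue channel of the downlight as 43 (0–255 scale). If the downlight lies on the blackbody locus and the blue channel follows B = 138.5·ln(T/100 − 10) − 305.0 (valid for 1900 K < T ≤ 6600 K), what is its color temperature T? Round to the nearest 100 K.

ln(t − 10) = (43 + 305.0) / 138.5 = 2.5126.
t − 10 = e^2.5126 = 12.337, so t = 22.337.
T = 100·t = 2234 K → 2200 K to the nearest 100 K.

2200 K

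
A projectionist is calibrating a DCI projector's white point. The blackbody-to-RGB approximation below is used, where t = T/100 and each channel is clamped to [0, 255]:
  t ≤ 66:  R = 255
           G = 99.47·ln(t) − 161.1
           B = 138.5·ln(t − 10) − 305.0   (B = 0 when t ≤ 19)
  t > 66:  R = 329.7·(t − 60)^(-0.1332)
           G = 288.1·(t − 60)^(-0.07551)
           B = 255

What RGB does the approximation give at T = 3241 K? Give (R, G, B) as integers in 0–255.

t = 3241/100 = 32.41; the t ≤ 66 branch applies.
R = 255 by definition for t ≤ 66.
G = 99.47·ln 32.41 − 161.1 = 99.47·3.4785 − 161.1 = 184.903.
B = 138.5·ln(32.41 − 10) − 305.0 = 138.5·ln 22.41 − 305.0 = 138.5·3.1095 − 305.0 = 125.667.
Rounded: (255, 185, 126).

(255, 185, 126)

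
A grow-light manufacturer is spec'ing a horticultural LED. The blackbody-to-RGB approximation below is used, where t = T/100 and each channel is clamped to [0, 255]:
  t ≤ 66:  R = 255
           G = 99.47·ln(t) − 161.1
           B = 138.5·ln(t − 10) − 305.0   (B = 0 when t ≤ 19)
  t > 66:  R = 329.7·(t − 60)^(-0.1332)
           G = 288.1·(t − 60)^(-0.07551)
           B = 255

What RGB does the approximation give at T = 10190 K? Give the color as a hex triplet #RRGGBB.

#C8D9FF

t = 10190/100 = 101.9; the t > 66 branch applies.
R = 329.7·(101.9 − 60)^(-0.1332) = 329.7·41.9^(-0.1332) = 329.7·0.60802 = 200.466.
G = 288.1·(101.9 − 60)^(-0.07551) = 288.1·41.9^(-0.07551) = 288.1·0.75423 = 217.295.
B = 255 by definition for t > 66.
Rounded: (200, 217, 255).
In hex: #C8D9FF.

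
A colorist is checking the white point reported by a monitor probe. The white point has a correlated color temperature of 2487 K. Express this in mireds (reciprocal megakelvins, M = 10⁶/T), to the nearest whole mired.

402 mireds

M = 10⁶ / 2487 = 402.091 → 402 mireds.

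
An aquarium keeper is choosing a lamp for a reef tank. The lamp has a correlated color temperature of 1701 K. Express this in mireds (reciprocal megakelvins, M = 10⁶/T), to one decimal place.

587.9 mireds

M = 10⁶ / 1701 = 587.889 → 587.9 mireds.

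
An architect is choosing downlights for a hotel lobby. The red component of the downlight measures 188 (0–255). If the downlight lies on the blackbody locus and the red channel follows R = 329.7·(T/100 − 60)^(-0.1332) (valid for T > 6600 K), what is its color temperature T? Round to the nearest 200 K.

(t − 60)^(-0.1332) = 188/329.7 = 0.57022.
t − 60 = 0.57022^(1/-0.1332) = 0.57022^(-7.508) = 67.848, so t = 127.848.
T = 100·t = 12785 K → 12800 K to the nearest 200 K.

12800 K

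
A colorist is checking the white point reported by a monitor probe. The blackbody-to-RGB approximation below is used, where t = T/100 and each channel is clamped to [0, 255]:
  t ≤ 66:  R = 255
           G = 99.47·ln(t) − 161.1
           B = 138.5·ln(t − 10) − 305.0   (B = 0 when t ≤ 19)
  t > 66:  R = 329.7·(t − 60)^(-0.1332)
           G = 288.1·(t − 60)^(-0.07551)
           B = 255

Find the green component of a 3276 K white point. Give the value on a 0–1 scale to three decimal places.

t = 3276/100 = 32.76; the t ≤ 66 branch applies.
G = 99.47·ln 32.76 − 161.1 = 99.47·3.4892 − 161.1 = 185.972.
On a 0–1 scale: 185.972/255 = 0.7293 → 0.729.

0.729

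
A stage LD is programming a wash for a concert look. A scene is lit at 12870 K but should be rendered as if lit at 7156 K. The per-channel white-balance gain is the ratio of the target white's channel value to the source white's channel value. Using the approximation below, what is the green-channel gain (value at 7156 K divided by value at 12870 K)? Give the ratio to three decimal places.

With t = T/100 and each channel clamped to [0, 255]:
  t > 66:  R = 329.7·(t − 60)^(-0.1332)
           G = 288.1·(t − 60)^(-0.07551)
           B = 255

At 12870 K (t = 128.7):
  G = 288.1·(128.7 − 60)^(-0.07551) = 288.1·68.7^(-0.07551) = 288.1·0.72659 = 209.332.
At 7156 K (t = 71.56):
  G = 288.1·(71.56 − 60)^(-0.07551) = 288.1·11.56^(-0.07551) = 288.1·0.83126 = 239.486.
Gain = 239.486 / 209.332 = 1.1440 → 1.144.

1.144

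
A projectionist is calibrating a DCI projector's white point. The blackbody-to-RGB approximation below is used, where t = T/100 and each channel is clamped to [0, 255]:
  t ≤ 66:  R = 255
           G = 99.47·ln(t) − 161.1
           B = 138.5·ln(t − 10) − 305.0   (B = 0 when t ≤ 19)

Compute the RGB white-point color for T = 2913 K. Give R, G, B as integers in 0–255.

t = 2913/100 = 29.13; the t ≤ 66 branch applies.
R = 255 by definition for t ≤ 66.
G = 99.47·ln 29.13 − 161.1 = 99.47·3.3718 − 161.1 = 174.290.
B = 138.5·ln(29.13 − 10) − 305.0 = 138.5·ln 19.13 − 305.0 = 138.5·2.9513 − 305.0 = 103.749.
Rounded: (255, 174, 104).

R=255, G=174, B=104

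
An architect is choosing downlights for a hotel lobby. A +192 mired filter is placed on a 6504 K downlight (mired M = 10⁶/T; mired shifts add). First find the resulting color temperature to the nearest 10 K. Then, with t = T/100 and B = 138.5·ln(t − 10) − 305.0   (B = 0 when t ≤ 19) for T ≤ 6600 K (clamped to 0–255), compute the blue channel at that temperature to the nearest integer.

102

M_in = 10⁶/6504 = 153.75; M_out = 153.75 + (+192) = 345.75.
T_out = 10⁶/345.75 = 2892.3 K → 2890 K; t = 28.9.
B = 138.5·ln(28.9 − 10) − 305.0 = 138.5·ln 18.9 − 305.0 = 138.5·2.9392 − 305.0 = 102.074.
Rounded: 102.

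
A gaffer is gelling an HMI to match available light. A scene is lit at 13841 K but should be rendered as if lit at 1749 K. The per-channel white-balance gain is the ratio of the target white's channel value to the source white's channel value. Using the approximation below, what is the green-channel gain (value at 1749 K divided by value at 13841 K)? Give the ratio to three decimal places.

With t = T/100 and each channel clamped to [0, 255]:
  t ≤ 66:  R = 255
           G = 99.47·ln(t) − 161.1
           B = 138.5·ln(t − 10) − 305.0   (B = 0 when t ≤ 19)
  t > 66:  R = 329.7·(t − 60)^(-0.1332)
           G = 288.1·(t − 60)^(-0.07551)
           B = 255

0.596

At 13841 K (t = 138.41):
  G = 288.1·(138.41 − 60)^(-0.07551) = 288.1·78.41^(-0.07551) = 288.1·0.71938 = 207.252.
At 1749 K (t = 17.49):
  G = 99.47·ln 17.49 − 161.1 = 99.47·2.8616 − 161.1 = 123.546.
Gain = 123.546 / 207.252 = 0.5961 → 0.596.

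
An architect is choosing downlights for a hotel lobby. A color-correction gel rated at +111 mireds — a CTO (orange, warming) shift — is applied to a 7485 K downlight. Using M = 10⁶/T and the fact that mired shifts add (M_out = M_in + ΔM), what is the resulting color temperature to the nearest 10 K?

M_in = 10⁶/7485 = 133.60 mireds.
M_out = 133.60 + (+111) = 244.60 mireds.
T_out = 10⁶/244.60 = 4088.3 K → 4090 K.

4090 K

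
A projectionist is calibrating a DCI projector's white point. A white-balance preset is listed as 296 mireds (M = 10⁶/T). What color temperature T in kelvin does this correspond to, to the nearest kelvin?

T = 10⁶ / 296 = 3378.38 K → 3378 K.

3378 K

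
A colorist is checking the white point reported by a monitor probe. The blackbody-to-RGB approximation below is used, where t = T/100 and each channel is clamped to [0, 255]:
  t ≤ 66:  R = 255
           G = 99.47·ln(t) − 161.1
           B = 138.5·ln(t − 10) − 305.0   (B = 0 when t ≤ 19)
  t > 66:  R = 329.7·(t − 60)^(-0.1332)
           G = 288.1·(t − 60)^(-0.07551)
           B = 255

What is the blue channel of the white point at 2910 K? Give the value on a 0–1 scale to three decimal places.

0.406

t = 2910/100 = 29.1; the t ≤ 66 branch applies.
B = 138.5·ln(29.1 − 10) − 305.0 = 138.5·ln 19.1 − 305.0 = 138.5·2.9497 − 305.0 = 103.532.
On a 0–1 scale: 103.532/255 = 0.4060 → 0.406.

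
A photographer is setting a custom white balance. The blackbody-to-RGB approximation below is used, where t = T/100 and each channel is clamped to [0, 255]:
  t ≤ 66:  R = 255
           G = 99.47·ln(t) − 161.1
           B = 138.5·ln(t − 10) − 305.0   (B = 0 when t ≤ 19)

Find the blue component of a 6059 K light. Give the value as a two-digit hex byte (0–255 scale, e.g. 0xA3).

t = 6059/100 = 60.59; the t ≤ 66 branch applies.
B = 138.5·ln(60.59 − 10) − 305.0 = 138.5·ln 50.59 − 305.0 = 138.5·3.9238 − 305.0 = 238.440.
Rounded: 238; in hex, 0xEE.

0xEE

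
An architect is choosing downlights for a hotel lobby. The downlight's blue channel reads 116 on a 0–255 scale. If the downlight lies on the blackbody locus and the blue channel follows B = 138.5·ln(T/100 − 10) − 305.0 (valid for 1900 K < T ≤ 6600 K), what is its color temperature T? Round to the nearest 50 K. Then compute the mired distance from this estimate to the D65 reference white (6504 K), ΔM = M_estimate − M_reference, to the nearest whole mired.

+169 mireds

ln(t − 10) = (116 + 305.0) / 138.5 = 3.0397.
t − 10 = e^3.0397 = 20.899, so t = 30.899.
T = 100·t = 3090 K → 3100 K to the nearest 50 K.
M_estimate = 10⁶/3100 = 322.58; M_reference = 10⁶/6504 = 153.75.
ΔM = 322.58 − 153.75 = 168.83 → +169 mireds.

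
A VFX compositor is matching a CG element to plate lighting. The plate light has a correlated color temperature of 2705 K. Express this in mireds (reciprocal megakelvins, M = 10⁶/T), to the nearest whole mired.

370 mireds

M = 10⁶ / 2705 = 369.686 → 370 mireds.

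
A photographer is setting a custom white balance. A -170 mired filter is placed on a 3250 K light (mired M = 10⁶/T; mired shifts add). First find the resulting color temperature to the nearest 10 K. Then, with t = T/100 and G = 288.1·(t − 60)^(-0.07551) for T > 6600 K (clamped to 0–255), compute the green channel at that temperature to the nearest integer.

238

M_in = 10⁶/3250 = 307.69; M_out = 307.69 + (-170) = 137.69.
T_out = 10⁶/137.69 = 7262.6 K → 7260 K; t = 72.6.
G = 288.1·(72.6 − 60)^(-0.07551) = 288.1·12.6^(-0.07551) = 288.1·0.82587 = 237.933.
Rounded: 238.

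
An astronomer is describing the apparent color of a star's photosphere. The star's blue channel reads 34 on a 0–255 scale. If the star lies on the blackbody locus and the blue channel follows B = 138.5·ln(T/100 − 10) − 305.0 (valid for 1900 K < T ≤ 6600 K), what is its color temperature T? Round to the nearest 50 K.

2150 K

ln(t − 10) = (34 + 305.0) / 138.5 = 2.4477.
t − 10 = e^2.4477 = 11.561, so t = 21.561.
T = 100·t = 2156 K → 2150 K to the nearest 50 K.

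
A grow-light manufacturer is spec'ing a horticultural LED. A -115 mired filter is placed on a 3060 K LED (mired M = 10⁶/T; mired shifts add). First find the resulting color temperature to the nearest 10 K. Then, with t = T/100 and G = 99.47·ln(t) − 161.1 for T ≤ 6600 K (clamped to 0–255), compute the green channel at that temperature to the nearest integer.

M_in = 10⁶/3060 = 326.80; M_out = 326.80 + (-115) = 211.80.
T_out = 10⁶/211.80 = 4721.5 K → 4720 K; t = 47.2.
G = 99.47·ln 47.2 − 161.1 = 99.47·3.8544 − 161.1 = 222.297.
Rounded: 222.

222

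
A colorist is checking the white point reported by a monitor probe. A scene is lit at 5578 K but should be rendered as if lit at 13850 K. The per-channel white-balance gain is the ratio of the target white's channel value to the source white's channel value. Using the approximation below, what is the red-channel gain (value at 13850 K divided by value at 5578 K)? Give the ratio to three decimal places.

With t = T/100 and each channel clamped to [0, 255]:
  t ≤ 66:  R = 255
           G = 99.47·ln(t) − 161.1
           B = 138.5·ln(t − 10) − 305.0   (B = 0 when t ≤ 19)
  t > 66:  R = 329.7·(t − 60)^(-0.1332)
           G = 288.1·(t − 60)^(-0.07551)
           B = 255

At 5578 K (t = 55.78):
  R = 255 by definition for t ≤ 66.
At 13850 K (t = 138.5):
  R = 329.7·(138.5 − 60)^(-0.1332) = 329.7·78.5^(-0.1332) = 329.7·0.55925 = 184.384.
Gain = 184.384 / 255.000 = 0.7231 → 0.723.

0.723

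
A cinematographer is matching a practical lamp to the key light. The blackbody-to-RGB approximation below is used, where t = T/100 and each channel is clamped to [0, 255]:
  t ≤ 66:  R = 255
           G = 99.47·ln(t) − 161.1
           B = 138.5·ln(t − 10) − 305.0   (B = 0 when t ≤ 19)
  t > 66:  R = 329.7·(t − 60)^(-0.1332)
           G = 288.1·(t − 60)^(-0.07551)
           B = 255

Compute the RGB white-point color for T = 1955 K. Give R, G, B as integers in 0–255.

t = 1955/100 = 19.55; the t ≤ 66 branch applies.
R = 255 by definition for t ≤ 66.
G = 99.47·ln 19.55 − 161.1 = 99.47·2.9730 − 161.1 = 134.622.
B = 138.5·ln(19.55 − 10) − 305.0 = 138.5·ln 9.55 − 305.0 = 138.5·2.2565 − 305.0 = 7.531.
Rounded: (255, 135, 8).

R=255, G=135, B=8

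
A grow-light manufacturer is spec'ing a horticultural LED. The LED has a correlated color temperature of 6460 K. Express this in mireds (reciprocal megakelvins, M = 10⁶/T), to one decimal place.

154.8 mireds

M = 10⁶ / 6460 = 154.799 → 154.8 mireds.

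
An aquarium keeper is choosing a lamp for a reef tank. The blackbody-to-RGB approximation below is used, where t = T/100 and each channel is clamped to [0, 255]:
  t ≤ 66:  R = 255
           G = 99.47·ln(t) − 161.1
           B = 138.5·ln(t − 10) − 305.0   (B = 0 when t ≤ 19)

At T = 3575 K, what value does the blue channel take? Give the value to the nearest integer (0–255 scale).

t = 3575/100 = 35.75; the t ≤ 66 branch applies.
B = 138.5·ln(35.75 − 10) − 305.0 = 138.5·ln 25.75 − 305.0 = 138.5·3.2484 − 305.0 = 144.908.
Rounded: 145.

145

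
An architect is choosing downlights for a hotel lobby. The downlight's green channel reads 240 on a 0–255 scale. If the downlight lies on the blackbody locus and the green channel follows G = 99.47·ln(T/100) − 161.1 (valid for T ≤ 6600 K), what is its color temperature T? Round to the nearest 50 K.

5650 K

ln t = (240 + 161.1) / 99.47 = 4.0324.
t = e^4.0324 = 56.394.
T = 100·t = 5639 K → 5650 K to the nearest 50 K.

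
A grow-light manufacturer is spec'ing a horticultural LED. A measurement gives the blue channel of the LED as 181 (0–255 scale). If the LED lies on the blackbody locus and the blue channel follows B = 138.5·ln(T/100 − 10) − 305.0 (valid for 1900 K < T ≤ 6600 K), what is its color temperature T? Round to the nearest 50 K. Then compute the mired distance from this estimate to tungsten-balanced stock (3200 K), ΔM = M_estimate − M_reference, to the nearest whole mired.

-83 mireds

ln(t − 10) = (181 + 305.0) / 138.5 = 3.5090.
t − 10 = e^3.5090 = 33.416, so t = 43.416.
T = 100·t = 4342 K → 4350 K to the nearest 50 K.
M_estimate = 10⁶/4350 = 229.89; M_reference = 10⁶/3200 = 312.50.
ΔM = 229.89 − 312.50 = -82.61 → -83 mireds.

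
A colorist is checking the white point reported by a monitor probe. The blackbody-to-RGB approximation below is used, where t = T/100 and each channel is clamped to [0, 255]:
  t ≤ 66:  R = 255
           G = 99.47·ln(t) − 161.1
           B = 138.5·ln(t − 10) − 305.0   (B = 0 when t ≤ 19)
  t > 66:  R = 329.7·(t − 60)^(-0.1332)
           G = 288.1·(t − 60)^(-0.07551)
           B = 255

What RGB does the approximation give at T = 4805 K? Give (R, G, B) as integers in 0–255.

(255, 224, 199)

t = 4805/100 = 48.05; the t ≤ 66 branch applies.
R = 255 by definition for t ≤ 66.
G = 99.47·ln 48.05 − 161.1 = 99.47·3.8722 − 161.1 = 224.072.
B = 138.5·ln(48.05 − 10) − 305.0 = 138.5·ln 38.05 − 305.0 = 138.5·3.6389 − 305.0 = 198.988.
Rounded: (255, 224, 199).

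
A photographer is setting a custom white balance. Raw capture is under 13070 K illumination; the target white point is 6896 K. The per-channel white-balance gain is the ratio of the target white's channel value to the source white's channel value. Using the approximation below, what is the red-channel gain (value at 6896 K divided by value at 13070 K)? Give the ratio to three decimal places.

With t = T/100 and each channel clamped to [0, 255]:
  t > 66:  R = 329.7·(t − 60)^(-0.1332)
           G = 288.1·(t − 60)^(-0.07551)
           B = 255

At 13070 K (t = 130.7):
  R = 329.7·(130.7 − 60)^(-0.1332) = 329.7·70.7^(-0.1332) = 329.7·0.56710 = 186.972.
At 6896 K (t = 68.96):
  R = 329.7·(68.96 − 60)^(-0.1332) = 329.7·8.96^(-0.1332) = 329.7·0.74671 = 246.191.
Gain = 246.191 / 186.972 = 1.3167 → 1.317.

1.317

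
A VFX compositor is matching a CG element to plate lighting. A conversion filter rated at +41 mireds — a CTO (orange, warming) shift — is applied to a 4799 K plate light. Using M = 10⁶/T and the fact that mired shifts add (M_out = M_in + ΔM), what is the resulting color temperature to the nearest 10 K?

4010 K

M_in = 10⁶/4799 = 208.38 mireds.
M_out = 208.38 + (+41) = 249.38 mireds.
T_out = 10⁶/249.38 = 4010.0 K → 4010 K.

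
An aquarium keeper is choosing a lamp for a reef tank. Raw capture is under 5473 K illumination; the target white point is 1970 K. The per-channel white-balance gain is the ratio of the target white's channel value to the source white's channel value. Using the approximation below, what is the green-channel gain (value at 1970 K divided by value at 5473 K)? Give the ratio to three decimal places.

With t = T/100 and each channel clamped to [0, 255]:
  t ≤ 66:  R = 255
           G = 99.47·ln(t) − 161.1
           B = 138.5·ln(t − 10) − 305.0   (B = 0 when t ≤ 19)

At 5473 K (t = 54.73):
  G = 99.47·ln 54.73 − 161.1 = 99.47·4.0024 − 161.1 = 237.020.
At 1970 K (t = 19.7):
  G = 99.47·ln 19.7 − 161.1 = 99.47·2.9806 − 161.1 = 135.382.
Gain = 135.382 / 237.020 = 0.5712 → 0.571.

0.571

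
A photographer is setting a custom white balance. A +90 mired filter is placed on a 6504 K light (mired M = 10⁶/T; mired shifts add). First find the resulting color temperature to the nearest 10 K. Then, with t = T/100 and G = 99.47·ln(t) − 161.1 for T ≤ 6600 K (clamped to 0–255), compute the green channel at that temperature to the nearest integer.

208

M_in = 10⁶/6504 = 153.75; M_out = 153.75 + (+90) = 243.75.
T_out = 10⁶/243.75 = 4102.5 K → 4100 K; t = 41.
G = 99.47·ln 41 − 161.1 = 99.47·3.7136 − 161.1 = 208.289.
Rounded: 208.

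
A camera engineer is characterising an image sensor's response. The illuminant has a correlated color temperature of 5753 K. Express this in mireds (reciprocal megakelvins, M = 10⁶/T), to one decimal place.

173.8 mireds

M = 10⁶ / 5753 = 173.822 → 173.8 mireds.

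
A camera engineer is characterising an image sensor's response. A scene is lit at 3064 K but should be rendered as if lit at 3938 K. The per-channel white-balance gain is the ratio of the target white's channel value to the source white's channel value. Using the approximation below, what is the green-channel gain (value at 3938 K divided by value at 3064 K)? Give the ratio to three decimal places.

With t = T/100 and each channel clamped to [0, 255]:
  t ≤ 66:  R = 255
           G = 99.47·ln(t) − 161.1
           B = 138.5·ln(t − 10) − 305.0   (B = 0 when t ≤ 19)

1.139

At 3064 K (t = 30.64):
  G = 99.47·ln 30.64 − 161.1 = 99.47·3.4223 − 161.1 = 179.317.
At 3938 K (t = 39.38):
  G = 99.47·ln 39.38 − 161.1 = 99.47·3.6733 − 161.1 = 204.279.
Gain = 204.279 / 179.317 = 1.1392 → 1.139.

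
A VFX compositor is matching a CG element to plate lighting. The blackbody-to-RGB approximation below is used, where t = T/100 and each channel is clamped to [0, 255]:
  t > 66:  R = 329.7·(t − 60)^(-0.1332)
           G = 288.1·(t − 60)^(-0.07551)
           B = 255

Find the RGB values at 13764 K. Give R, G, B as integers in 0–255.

t = 13764/100 = 137.64; the t > 66 branch applies.
R = 329.7·(137.64 − 60)^(-0.1332) = 329.7·77.64^(-0.1332) = 329.7·0.56007 = 184.654.
G = 288.1·(137.64 − 60)^(-0.07551) = 288.1·77.64^(-0.07551) = 288.1·0.71991 = 207.407.
B = 255 by definition for t > 66.
Rounded: (185, 207, 255).

R=185, G=207, B=255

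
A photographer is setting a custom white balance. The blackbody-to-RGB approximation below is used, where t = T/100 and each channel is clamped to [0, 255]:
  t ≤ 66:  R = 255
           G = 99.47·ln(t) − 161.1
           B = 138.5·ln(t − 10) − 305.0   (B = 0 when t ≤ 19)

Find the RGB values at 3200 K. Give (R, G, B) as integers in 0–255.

t = 3200/100 = 32; the t ≤ 66 branch applies.
R = 255 by definition for t ≤ 66.
G = 99.47·ln 32 − 161.1 = 99.47·3.4657 − 161.1 = 183.637.
B = 138.5·ln(32 − 10) − 305.0 = 138.5·ln 22 − 305.0 = 138.5·3.0910 − 305.0 = 123.109.
Rounded: (255, 184, 123).

(255, 184, 123)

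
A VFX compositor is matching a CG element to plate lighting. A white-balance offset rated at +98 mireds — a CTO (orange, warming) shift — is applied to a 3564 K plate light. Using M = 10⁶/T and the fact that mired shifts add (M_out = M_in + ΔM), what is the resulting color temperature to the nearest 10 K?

2640 K

M_in = 10⁶/3564 = 280.58 mireds.
M_out = 280.58 + (+98) = 378.58 mireds.
T_out = 10⁶/378.58 = 2641.4 K → 2640 K.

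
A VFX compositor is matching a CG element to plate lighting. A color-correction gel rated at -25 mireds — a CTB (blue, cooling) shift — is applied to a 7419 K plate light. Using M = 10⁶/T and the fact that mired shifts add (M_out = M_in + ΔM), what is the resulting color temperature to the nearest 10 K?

9110 K

M_in = 10⁶/7419 = 134.79 mireds.
M_out = 134.79 + (-25) = 109.79 mireds.
T_out = 10⁶/109.79 = 9108.4 K → 9110 K.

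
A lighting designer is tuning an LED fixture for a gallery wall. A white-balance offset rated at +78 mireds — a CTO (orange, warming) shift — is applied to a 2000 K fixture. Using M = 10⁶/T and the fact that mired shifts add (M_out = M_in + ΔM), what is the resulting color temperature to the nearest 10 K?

M_in = 10⁶/2000 = 500.00 mireds.
M_out = 500.00 + (+78) = 578.00 mireds.
T_out = 10⁶/578.00 = 1730.1 K → 1730 K.

1730 K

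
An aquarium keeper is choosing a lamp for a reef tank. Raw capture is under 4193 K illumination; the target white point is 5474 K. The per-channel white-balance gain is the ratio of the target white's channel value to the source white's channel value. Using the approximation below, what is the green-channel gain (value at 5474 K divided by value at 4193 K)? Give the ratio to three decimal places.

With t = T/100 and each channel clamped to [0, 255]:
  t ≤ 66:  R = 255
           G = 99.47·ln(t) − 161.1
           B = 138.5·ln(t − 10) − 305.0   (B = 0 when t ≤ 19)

At 4193 K (t = 41.93):
  G = 99.47·ln 41.93 − 161.1 = 99.47·3.7360 − 161.1 = 210.520.
At 5474 K (t = 54.74):
  G = 99.47·ln 54.74 − 161.1 = 99.47·4.0026 − 161.1 = 237.038.
Gain = 237.038 / 210.520 = 1.1260 → 1.126.

1.126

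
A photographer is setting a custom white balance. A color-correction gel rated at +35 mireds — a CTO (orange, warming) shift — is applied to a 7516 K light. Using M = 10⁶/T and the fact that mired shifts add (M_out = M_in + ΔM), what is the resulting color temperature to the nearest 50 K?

M_in = 10⁶/7516 = 133.05 mireds.
M_out = 133.05 + (+35) = 168.05 mireds.
T_out = 10⁶/168.05 = 5950.6 K → 5950 K.

5950 K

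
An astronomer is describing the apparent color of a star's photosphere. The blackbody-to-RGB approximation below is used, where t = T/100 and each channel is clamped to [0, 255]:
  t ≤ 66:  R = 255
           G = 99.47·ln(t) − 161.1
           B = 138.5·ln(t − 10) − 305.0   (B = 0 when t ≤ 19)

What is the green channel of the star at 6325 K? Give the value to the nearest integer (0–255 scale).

t = 6325/100 = 63.25; the t ≤ 66 branch applies.
G = 99.47·ln 63.25 − 161.1 = 99.47·4.1471 − 161.1 = 251.412.
Rounded: 251.

251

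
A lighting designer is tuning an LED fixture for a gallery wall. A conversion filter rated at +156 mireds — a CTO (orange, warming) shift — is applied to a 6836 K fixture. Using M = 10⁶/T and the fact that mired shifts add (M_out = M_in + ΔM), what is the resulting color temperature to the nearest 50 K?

M_in = 10⁶/6836 = 146.28 mireds.
M_out = 146.28 + (+156) = 302.28 mireds.
T_out = 10⁶/302.28 = 3308.1 K → 3300 K.

3300 K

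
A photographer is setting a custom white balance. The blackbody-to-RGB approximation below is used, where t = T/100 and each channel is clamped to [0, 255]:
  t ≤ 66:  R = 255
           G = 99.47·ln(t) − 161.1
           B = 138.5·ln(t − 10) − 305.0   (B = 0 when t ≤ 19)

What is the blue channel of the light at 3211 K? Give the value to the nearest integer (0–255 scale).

124

t = 3211/100 = 32.11; the t ≤ 66 branch applies.
B = 138.5·ln(32.11 − 10) − 305.0 = 138.5·ln 22.11 − 305.0 = 138.5·3.0960 − 305.0 = 123.800.
Rounded: 124.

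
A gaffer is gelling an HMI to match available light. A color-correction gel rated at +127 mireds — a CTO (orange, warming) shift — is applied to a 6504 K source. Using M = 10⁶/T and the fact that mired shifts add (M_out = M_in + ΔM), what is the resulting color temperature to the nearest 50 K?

3550 K

M_in = 10⁶/6504 = 153.75 mireds.
M_out = 153.75 + (+127) = 280.75 mireds.
T_out = 10⁶/280.75 = 3561.9 K → 3550 K.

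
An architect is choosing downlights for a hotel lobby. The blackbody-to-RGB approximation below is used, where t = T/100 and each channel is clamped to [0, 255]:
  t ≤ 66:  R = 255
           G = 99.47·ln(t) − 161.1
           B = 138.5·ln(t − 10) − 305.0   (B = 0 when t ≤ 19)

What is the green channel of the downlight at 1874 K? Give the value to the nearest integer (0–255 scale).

t = 1874/100 = 18.74; the t ≤ 66 branch applies.
G = 99.47·ln 18.74 − 161.1 = 99.47·2.9307 − 161.1 = 130.413.
Rounded: 130.

130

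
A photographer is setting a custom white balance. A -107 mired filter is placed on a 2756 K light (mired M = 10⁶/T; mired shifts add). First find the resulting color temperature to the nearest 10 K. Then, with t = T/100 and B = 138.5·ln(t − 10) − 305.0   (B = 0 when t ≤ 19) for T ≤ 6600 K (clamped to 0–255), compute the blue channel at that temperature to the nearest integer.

162

M_in = 10⁶/2756 = 362.84; M_out = 362.84 + (-107) = 255.84.
T_out = 10⁶/255.84 = 3908.6 K → 3910 K; t = 39.1.
B = 138.5·ln(39.1 − 10) − 305.0 = 138.5·ln 29.1 − 305.0 = 138.5·3.3707 − 305.0 = 161.847.
Rounded: 162.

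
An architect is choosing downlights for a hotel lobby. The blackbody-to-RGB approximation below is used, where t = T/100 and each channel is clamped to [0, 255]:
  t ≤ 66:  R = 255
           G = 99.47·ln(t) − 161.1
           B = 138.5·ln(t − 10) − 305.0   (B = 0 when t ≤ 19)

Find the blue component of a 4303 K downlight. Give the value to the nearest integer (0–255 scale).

179

t = 4303/100 = 43.03; the t ≤ 66 branch applies.
B = 138.5·ln(43.03 − 10) − 305.0 = 138.5·ln 33.03 − 305.0 = 138.5·3.4974 − 305.0 = 179.392.
Rounded: 179.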